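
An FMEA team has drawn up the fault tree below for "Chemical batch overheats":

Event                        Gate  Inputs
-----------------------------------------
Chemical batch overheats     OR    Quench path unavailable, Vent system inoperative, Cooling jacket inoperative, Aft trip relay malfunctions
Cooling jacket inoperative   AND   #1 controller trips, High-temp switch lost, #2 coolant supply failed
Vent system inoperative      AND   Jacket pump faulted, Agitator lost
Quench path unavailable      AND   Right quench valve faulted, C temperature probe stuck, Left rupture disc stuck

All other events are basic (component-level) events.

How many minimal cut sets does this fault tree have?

Quench path unavailable [AND]: one cut set from each child combined → 1 × 1 × 1 = 1 cut set(s).
Vent system inoperative [AND]: one cut set from each child combined → 1 × 1 = 1 cut set(s).
Cooling jacket inoperative [AND]: one cut set from each child combined → 1 × 1 × 1 = 1 cut set(s).
Chemical batch overheats [OR]: union of children's cut sets → 4 cut set(s).
Minimal cut sets: {C temperature probe stuck, Left rupture disc stuck, Right quench valve faulted}; {Agitator lost, Jacket pump faulted}; {#1 controller trips, #2 coolant supply failed, High-temp switch lost}; {Aft trip relay malfunctions}.

4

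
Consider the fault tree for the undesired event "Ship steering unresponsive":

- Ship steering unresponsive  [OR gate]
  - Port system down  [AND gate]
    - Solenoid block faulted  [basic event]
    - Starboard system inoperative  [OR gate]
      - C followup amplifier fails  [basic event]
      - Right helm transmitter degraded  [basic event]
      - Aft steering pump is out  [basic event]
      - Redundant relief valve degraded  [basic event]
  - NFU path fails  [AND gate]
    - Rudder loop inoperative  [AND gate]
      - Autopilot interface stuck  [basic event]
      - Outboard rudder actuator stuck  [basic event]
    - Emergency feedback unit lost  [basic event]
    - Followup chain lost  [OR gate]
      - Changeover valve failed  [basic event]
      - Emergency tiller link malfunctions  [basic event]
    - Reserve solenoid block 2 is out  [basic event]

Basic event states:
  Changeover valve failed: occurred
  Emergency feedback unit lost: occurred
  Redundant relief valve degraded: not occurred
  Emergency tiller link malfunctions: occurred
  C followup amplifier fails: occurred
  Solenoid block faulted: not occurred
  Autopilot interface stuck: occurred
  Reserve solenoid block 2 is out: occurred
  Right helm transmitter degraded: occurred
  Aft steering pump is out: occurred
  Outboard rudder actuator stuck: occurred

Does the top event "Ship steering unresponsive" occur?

Yes

Starboard system inoperative [OR]: C followup amplifier fails=occurs, Right helm transmitter degraded=occurs, Aft steering pump is out=occurs, Redundant relief valve degraded=not → at least one input occurs → occurs.
Port system down [AND]: Solenoid block faulted=not, Starboard system inoperative=occurs → not all inputs occur → does not occur.
Rudder loop inoperative [AND]: Autopilot interface stuck=occurs, Outboard rudder actuator stuck=occurs → all inputs occur → occurs.
Followup chain lost [OR]: Changeover valve failed=occurs, Emergency tiller link malfunctions=occurs → at least one input occurs → occurs.
NFU path fails [AND]: Rudder loop inoperative=occurs, Emergency feedback unit lost=occurs, Followup chain lost=occurs, Reserve solenoid block 2 is out=occurs → all inputs occur → occurs.
Ship steering unresponsive [OR]: Port system down=not, NFU path fails=occurs → at least one input occurs → occurs.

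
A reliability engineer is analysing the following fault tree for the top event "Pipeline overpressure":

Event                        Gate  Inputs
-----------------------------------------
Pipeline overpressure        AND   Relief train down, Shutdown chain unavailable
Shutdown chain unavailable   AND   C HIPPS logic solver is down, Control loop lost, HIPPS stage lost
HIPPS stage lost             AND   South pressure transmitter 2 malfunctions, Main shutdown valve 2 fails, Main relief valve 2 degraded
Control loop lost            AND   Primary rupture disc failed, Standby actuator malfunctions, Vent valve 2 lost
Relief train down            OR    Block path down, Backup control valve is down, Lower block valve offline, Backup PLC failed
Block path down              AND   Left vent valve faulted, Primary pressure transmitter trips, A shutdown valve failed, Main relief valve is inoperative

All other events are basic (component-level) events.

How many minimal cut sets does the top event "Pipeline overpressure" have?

Block path down [AND]: one cut set from each child combined → 1 × 1 × 1 × 1 = 1 cut set(s).
Relief train down [OR]: union of children's cut sets → 4 cut set(s).
Control loop lost [AND]: one cut set from each child combined → 1 × 1 × 1 = 1 cut set(s).
HIPPS stage lost [AND]: one cut set from each child combined → 1 × 1 × 1 = 1 cut set(s).
Shutdown chain unavailable [AND]: one cut set from each child combined → 1 × 1 × 1 = 1 cut set(s).
Pipeline overpressure [AND]: one cut set from each child combined → 4 × 1 = 4 cut set(s).
Minimal cut sets: {A shutdown valve failed, C HIPPS logic solver is down, Left vent valve faulted, Main relief valve 2 degraded, Main relief valve is inoperative, Main shutdown valve 2 fails, Primary pressure transmitter trips, Primary rupture disc failed, South pressure transmitter 2 malfunctions, Standby actuator malfunctions, Vent valve 2 lost}; {Backup control valve is down, C HIPPS logic solver is down, Main relief valve 2 degraded, Main shutdown valve 2 fails, Primary rupture disc failed, South pressure transmitter 2 malfunctions, Standby actuator malfunctions, Vent valve 2 lost}; {C HIPPS logic solver is down, Lower block valve offline, Main relief valve 2 degraded, Main shutdown valve 2 fails, Primary rupture disc failed, South pressure transmitter 2 malfunctions, Standby actuator malfunctions, Vent valve 2 lost}; {Backup PLC failed, C HIPPS logic solver is down, Main relief valve 2 degraded, Main shutdown valve 2 fails, Primary rupture disc failed, South pressure transmitter 2 malfunctions, Standby actuator malfunctions, Vent valve 2 lost}.

4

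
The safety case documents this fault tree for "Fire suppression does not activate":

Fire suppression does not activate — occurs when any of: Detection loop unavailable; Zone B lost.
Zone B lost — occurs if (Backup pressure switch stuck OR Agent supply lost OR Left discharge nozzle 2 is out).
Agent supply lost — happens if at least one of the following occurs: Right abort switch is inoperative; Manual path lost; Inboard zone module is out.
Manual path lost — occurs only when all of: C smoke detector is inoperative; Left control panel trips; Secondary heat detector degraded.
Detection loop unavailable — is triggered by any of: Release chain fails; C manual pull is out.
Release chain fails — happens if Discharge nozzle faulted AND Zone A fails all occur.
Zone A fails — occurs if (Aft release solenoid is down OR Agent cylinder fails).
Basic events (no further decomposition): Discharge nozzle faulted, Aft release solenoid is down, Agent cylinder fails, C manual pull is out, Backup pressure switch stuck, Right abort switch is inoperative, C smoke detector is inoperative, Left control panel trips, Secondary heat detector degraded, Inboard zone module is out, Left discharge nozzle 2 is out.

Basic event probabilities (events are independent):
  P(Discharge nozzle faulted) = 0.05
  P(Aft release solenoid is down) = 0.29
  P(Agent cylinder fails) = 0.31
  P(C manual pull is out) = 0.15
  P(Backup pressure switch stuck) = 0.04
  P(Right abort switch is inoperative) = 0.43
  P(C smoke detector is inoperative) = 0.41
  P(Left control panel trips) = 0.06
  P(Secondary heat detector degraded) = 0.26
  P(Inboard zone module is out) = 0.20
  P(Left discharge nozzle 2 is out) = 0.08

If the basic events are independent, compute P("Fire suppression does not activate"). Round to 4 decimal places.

P(Zone A fails) [OR] = 1 − (1−0.29) × (1−0.31) = 0.510100
P(Release chain fails) [AND] = 0.05 × 0.510100 = 0.025505
P(Detection loop unavailable) [OR] = 1 − (1−0.025505) × (1−0.15) = 0.171679
P(Manual path lost) [AND] = 0.41 × 0.06 × 0.26 = 0.006396
P(Agent supply lost) [OR] = 1 − (1−0.43) × (1−0.006396) × (1−0.20) = 0.546917
P(Zone B lost) [OR] = 1 − (1−0.04) × (1−0.546917) × (1−0.08) = 0.599837
P(Fire suppression does not activate) [OR] = 1 − (1−0.171679) × (1−0.599837) = 0.668537
Rounded to 4 decimal places: P(Fire suppression does not activate) ≈ 0.6685.

0.6685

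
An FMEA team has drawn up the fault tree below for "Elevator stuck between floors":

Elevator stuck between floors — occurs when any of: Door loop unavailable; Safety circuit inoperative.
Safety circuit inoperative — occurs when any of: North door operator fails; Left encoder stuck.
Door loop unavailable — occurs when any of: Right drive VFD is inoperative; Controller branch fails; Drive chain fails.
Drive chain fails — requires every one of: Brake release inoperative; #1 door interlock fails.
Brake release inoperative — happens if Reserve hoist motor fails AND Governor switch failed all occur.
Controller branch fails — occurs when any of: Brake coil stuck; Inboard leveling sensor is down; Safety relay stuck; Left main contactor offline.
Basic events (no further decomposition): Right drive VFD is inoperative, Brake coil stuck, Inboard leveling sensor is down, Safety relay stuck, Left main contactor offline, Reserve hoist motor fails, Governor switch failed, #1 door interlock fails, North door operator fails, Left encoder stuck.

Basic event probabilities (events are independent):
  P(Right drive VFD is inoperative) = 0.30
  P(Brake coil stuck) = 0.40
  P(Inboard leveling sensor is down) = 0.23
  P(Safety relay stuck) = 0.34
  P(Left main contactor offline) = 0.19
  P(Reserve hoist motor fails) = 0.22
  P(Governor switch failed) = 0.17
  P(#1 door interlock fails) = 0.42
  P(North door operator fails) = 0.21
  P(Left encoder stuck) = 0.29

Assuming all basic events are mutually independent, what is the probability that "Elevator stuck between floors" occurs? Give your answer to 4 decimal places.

0.9045

P(Controller branch fails) [OR] = 1 − (1−0.40) × (1−0.23) × (1−0.34) × (1−0.19) = 0.753015
P(Brake release inoperative) [AND] = 0.22 × 0.17 = 0.037400
P(Drive chain fails) [AND] = 0.037400 × 0.42 = 0.015708
P(Door loop unavailable) [OR] = 1 − (1−0.30) × (1−0.753015) × (1−0.015708) = 0.829826
P(Safety circuit inoperative) [OR] = 1 − (1−0.21) × (1−0.29) = 0.439100
P(Elevator stuck between floors) [OR] = 1 − (1−0.829826) × (1−0.439100) = 0.904549
Rounded to 4 decimal places: P(Elevator stuck between floors) ≈ 0.9045.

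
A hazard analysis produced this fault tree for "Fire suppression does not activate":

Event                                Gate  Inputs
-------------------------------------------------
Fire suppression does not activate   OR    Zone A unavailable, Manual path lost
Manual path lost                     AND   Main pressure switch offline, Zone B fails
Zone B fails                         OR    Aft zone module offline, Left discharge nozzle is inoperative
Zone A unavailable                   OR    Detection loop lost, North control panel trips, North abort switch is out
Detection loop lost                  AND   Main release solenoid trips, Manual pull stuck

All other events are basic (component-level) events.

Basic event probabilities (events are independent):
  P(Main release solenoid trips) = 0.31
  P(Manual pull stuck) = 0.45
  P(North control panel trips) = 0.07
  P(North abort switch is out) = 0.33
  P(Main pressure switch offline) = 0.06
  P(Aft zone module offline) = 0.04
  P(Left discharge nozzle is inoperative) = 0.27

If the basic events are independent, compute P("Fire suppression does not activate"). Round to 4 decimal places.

0.4734

P(Detection loop lost) [AND] = 0.31 × 0.45 = 0.139500
P(Zone A unavailable) [OR] = 1 − (1−0.139500) × (1−0.07) × (1−0.33) = 0.463822
P(Zone B fails) [OR] = 1 − (1−0.04) × (1−0.27) = 0.299200
P(Manual path lost) [AND] = 0.06 × 0.299200 = 0.017952
P(Fire suppression does not activate) [OR] = 1 − (1−0.463822) × (1−0.017952) = 0.473447
Rounded to 4 decimal places: P(Fire suppression does not activate) ≈ 0.4734.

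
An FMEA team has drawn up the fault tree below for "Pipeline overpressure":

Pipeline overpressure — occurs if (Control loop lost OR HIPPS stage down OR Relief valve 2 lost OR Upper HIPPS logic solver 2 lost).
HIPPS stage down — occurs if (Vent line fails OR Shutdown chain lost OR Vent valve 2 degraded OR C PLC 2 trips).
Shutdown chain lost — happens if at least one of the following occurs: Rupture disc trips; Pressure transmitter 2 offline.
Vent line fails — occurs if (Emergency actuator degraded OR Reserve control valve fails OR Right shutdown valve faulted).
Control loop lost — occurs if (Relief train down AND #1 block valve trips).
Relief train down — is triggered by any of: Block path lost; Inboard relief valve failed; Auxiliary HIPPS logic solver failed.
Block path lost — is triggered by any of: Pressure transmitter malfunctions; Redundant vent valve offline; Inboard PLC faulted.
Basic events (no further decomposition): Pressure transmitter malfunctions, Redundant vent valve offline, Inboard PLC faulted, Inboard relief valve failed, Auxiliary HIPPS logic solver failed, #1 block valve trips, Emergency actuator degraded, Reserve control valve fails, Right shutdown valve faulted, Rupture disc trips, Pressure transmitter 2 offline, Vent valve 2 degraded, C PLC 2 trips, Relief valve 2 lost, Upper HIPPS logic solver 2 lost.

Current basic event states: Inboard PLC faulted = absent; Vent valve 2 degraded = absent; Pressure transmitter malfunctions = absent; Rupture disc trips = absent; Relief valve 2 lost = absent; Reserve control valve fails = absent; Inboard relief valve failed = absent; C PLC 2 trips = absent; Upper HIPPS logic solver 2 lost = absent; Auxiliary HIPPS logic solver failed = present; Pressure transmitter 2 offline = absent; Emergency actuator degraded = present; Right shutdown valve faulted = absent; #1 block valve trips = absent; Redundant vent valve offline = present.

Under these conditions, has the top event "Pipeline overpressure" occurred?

Yes

Block path lost [OR]: Pressure transmitter malfunctions=not, Redundant vent valve offline=occurs, Inboard PLC faulted=not → at least one input occurs → occurs.
Relief train down [OR]: Block path lost=occurs, Inboard relief valve failed=not, Auxiliary HIPPS logic solver failed=occurs → at least one input occurs → occurs.
Control loop lost [AND]: Relief train down=occurs, #1 block valve trips=not → not all inputs occur → does not occur.
Vent line fails [OR]: Emergency actuator degraded=occurs, Reserve control valve fails=not, Right shutdown valve faulted=not → at least one input occurs → occurs.
Shutdown chain lost [OR]: Rupture disc trips=not, Pressure transmitter 2 offline=not → no input occurs → does not occur.
HIPPS stage down [OR]: Vent line fails=occurs, Shutdown chain lost=not, Vent valve 2 degraded=not, C PLC 2 trips=not → at least one input occurs → occurs.
Pipeline overpressure [OR]: Control loop lost=not, HIPPS stage down=occurs, Relief valve 2 lost=not, Upper HIPPS logic solver 2 lost=not → at least one input occurs → occurs.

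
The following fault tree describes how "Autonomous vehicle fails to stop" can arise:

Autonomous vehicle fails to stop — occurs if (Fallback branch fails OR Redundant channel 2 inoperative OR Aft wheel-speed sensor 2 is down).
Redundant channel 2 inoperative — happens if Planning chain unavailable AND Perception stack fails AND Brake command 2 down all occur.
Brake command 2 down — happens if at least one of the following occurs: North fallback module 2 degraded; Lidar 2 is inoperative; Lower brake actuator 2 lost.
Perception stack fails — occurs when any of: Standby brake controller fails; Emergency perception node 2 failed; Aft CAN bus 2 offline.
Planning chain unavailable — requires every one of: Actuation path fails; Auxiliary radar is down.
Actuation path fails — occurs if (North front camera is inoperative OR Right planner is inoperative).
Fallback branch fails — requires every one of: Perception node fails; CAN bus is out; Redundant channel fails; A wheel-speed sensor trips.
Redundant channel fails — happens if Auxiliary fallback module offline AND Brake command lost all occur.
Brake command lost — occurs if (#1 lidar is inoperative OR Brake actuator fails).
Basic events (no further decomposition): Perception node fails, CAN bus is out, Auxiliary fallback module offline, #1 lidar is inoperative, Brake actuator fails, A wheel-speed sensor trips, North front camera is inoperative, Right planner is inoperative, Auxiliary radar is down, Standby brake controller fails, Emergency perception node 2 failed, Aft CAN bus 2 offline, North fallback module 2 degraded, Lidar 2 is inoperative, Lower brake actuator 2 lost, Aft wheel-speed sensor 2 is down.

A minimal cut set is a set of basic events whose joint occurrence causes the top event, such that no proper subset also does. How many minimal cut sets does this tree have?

21

Brake command lost [OR]: union of children's cut sets → 2 cut set(s).
Redundant channel fails [AND]: one cut set from each child combined → 1 × 2 = 2 cut set(s).
Fallback branch fails [AND]: one cut set from each child combined → 1 × 1 × 2 × 1 = 2 cut set(s).
Actuation path fails [OR]: union of children's cut sets → 2 cut set(s).
Planning chain unavailable [AND]: one cut set from each child combined → 2 × 1 = 2 cut set(s).
Perception stack fails [OR]: union of children's cut sets → 3 cut set(s).
Brake command 2 down [OR]: union of children's cut sets → 3 cut set(s).
Redundant channel 2 inoperative [AND]: one cut set from each child combined → 2 × 3 × 3 = 18 cut set(s).
Autonomous vehicle fails to stop [OR]: union of children's cut sets → 21 cut set(s).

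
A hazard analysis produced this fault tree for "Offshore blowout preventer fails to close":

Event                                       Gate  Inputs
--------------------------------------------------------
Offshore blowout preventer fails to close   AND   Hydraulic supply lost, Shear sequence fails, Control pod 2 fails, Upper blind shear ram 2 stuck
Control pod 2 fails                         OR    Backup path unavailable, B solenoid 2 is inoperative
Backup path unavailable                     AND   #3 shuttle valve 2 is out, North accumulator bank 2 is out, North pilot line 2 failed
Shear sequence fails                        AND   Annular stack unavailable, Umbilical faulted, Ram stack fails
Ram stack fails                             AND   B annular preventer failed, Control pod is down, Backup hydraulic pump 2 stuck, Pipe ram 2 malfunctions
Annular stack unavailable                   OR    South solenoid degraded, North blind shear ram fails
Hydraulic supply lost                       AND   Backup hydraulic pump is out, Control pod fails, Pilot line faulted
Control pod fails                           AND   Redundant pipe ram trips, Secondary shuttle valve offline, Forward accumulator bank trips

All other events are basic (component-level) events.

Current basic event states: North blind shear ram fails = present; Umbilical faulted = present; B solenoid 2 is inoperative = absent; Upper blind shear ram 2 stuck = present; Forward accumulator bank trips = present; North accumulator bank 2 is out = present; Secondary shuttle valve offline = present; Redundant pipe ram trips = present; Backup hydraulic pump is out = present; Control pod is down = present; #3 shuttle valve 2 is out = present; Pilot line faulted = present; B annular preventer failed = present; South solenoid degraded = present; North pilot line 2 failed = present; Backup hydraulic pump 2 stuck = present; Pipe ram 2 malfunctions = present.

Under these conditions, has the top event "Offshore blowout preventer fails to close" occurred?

Yes

Control pod fails [AND]: Redundant pipe ram trips=occurs, Secondary shuttle valve offline=occurs, Forward accumulator bank trips=occurs → all inputs occur → occurs.
Hydraulic supply lost [AND]: Backup hydraulic pump is out=occurs, Control pod fails=occurs, Pilot line faulted=occurs → all inputs occur → occurs.
Annular stack unavailable [OR]: South solenoid degraded=occurs, North blind shear ram fails=occurs → at least one input occurs → occurs.
Ram stack fails [AND]: B annular preventer failed=occurs, Control pod is down=occurs, Backup hydraulic pump 2 stuck=occurs, Pipe ram 2 malfunctions=occurs → all inputs occur → occurs.
Shear sequence fails [AND]: Annular stack unavailable=occurs, Umbilical faulted=occurs, Ram stack fails=occurs → all inputs occur → occurs.
Backup path unavailable [AND]: #3 shuttle valve 2 is out=occurs, North accumulator bank 2 is out=occurs, North pilot line 2 failed=occurs → all inputs occur → occurs.
Control pod 2 fails [OR]: Backup path unavailable=occurs, B solenoid 2 is inoperative=not → at least one input occurs → occurs.
Offshore blowout preventer fails to close [AND]: Hydraulic supply lost=occurs, Shear sequence fails=occurs, Control pod 2 fails=occurs, Upper blind shear ram 2 stuck=occurs → all inputs occur → occurs.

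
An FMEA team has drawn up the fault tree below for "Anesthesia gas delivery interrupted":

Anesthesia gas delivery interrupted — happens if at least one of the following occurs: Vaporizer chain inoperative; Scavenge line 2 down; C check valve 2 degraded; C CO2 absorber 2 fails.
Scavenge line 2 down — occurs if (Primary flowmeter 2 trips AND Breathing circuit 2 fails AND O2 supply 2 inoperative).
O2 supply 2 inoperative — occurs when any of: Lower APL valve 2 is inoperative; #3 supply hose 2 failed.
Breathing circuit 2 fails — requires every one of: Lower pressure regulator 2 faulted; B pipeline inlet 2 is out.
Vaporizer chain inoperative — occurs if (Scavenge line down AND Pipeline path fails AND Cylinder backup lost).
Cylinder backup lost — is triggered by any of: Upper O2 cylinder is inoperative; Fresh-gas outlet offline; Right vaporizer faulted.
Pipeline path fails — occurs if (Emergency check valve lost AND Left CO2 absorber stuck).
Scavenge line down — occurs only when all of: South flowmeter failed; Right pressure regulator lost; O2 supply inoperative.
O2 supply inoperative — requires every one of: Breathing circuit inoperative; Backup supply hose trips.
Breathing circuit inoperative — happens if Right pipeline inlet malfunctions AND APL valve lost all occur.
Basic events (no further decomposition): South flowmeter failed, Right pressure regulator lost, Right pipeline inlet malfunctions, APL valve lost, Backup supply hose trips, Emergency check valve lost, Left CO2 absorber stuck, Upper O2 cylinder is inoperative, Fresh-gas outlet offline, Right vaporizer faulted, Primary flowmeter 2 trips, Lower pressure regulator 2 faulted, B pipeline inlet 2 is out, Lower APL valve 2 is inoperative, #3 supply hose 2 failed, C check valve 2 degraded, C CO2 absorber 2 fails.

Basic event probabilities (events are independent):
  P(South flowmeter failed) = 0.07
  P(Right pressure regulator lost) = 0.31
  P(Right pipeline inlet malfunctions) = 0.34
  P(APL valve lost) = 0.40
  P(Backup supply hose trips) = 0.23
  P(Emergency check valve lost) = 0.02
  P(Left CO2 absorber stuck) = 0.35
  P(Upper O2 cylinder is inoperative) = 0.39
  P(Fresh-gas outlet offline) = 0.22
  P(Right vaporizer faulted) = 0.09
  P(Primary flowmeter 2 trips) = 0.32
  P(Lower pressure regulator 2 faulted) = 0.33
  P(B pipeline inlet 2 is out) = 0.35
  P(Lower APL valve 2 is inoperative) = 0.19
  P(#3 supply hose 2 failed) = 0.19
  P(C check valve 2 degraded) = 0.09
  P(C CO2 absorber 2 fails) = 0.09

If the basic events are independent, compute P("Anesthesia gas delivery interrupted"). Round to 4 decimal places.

0.1824

P(Breathing circuit inoperative) [AND] = 0.34 × 0.40 = 0.136000
P(O2 supply inoperative) [AND] = 0.136000 × 0.23 = 0.031280
P(Scavenge line down) [AND] = 0.07 × 0.31 × 0.031280 = 0.000679
P(Pipeline path fails) [AND] = 0.02 × 0.35 = 0.007000
P(Cylinder backup lost) [OR] = 1 − (1−0.39) × (1−0.22) × (1−0.09) = 0.567022
P(Vaporizer chain inoperative) [AND] = 0.000679 × 0.007000 × 0.567022 = 0.000003
P(Breathing circuit 2 fails) [AND] = 0.33 × 0.35 = 0.115500
P(O2 supply 2 inoperative) [OR] = 1 − (1−0.19) × (1−0.19) = 0.343900
P(Scavenge line 2 down) [AND] = 0.32 × 0.115500 × 0.343900 = 0.012711
P(Anesthesia gas delivery interrupted) [OR] = 1 − (1−0.000003) × (1−0.012711) × (1−0.09) × (1−0.09) = 0.182428
Rounded to 4 decimal places: P(Anesthesia gas delivery interrupted) ≈ 0.1824.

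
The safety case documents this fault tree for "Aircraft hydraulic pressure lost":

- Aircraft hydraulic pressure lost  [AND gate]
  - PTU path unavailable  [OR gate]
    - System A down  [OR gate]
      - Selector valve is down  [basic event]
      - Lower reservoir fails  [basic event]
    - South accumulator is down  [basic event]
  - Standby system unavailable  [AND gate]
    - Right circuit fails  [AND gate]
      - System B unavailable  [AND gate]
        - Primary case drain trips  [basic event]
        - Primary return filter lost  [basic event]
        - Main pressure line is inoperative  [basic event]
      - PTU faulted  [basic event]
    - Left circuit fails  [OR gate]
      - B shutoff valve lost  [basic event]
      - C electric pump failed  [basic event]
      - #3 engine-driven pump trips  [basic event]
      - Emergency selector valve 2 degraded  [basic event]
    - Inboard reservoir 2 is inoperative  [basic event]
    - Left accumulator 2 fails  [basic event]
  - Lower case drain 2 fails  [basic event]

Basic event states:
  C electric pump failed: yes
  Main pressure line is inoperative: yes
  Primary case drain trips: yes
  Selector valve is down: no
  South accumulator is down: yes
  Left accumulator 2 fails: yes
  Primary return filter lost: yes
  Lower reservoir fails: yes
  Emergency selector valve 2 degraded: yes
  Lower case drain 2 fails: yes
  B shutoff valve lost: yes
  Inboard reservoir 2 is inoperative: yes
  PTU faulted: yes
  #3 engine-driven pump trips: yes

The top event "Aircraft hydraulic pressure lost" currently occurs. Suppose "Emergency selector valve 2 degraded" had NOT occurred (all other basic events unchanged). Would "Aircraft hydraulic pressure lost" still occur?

Yes

Counterfactual: set "Emergency selector valve 2 degraded" to not occurred.
System A down [OR]: Selector valve is down=not, Lower reservoir fails=occurs → at least one input occurs → occurs.
PTU path unavailable [OR]: System A down=occurs, South accumulator is down=occurs → at least one input occurs → occurs.
System B unavailable [AND]: Primary case drain trips=occurs, Primary return filter lost=occurs, Main pressure line is inoperative=occurs → all inputs occur → occurs.
Right circuit fails [AND]: System B unavailable=occurs, PTU faulted=occurs → all inputs occur → occurs.
Left circuit fails [OR]: B shutoff valve lost=occurs, C electric pump failed=occurs, #3 engine-driven pump trips=occurs, Emergency selector valve 2 degraded=not → at least one input occurs → occurs.
Standby system unavailable [AND]: Right circuit fails=occurs, Left circuit fails=occurs, Inboard reservoir 2 is inoperative=occurs, Left accumulator 2 fails=occurs → all inputs occur → occurs.
Aircraft hydraulic pressure lost [AND]: PTU path unavailable=occurs, Standby system unavailable=occurs, Lower case drain 2 fails=occurs → all inputs occur → occurs.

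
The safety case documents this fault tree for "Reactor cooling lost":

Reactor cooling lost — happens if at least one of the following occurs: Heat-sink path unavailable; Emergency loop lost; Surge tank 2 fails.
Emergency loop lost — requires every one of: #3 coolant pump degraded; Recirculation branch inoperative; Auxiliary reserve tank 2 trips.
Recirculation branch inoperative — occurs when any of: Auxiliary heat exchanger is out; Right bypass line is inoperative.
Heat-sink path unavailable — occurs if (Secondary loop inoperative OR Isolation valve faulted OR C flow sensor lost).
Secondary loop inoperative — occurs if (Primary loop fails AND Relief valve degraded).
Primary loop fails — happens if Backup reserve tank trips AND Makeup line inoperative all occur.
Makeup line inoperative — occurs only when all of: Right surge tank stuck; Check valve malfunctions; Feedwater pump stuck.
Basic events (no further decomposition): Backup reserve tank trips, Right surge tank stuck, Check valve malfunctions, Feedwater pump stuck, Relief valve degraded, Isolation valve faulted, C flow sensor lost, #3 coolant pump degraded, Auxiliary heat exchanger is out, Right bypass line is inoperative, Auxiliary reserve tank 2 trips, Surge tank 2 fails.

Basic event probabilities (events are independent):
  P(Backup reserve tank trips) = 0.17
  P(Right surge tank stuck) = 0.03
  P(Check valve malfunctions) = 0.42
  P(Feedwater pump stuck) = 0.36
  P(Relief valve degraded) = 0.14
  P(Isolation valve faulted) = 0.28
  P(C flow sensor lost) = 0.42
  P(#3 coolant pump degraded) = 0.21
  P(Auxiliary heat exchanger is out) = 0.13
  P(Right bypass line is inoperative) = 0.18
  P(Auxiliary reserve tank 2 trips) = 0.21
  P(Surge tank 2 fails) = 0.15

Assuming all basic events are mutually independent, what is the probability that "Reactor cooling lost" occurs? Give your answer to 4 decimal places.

0.6496

P(Makeup line inoperative) [AND] = 0.03 × 0.42 × 0.36 = 0.004536
P(Primary loop fails) [AND] = 0.17 × 0.004536 = 0.000771
P(Secondary loop inoperative) [AND] = 0.000771 × 0.14 = 0.000108
P(Heat-sink path unavailable) [OR] = 1 − (1−0.000108) × (1−0.28) × (1−0.42) = 0.582445
P(Recirculation branch inoperative) [OR] = 1 − (1−0.13) × (1−0.18) = 0.286600
P(Emergency loop lost) [AND] = 0.21 × 0.286600 × 0.21 = 0.012639
P(Reactor cooling lost) [OR] = 1 − (1−0.582445) × (1−0.012639) × (1−0.15) = 0.649564
Rounded to 4 decimal places: P(Reactor cooling lost) ≈ 0.6496.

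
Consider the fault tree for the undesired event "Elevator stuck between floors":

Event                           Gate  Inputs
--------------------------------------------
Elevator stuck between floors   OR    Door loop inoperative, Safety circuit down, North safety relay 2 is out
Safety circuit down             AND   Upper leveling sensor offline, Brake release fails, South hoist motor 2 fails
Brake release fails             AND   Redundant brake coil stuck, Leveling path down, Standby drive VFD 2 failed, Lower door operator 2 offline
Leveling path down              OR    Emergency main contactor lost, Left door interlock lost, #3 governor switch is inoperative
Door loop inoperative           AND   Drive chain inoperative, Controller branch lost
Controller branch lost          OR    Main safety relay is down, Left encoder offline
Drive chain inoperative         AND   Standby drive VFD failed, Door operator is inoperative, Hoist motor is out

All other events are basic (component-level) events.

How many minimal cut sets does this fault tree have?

6

Drive chain inoperative [AND]: one cut set from each child combined → 1 × 1 × 1 = 1 cut set(s).
Controller branch lost [OR]: union of children's cut sets → 2 cut set(s).
Door loop inoperative [AND]: one cut set from each child combined → 1 × 2 = 2 cut set(s).
Leveling path down [OR]: union of children's cut sets → 3 cut set(s).
Brake release fails [AND]: one cut set from each child combined → 1 × 3 × 1 × 1 = 3 cut set(s).
Safety circuit down [AND]: one cut set from each child combined → 1 × 3 × 1 = 3 cut set(s).
Elevator stuck between floors [OR]: union of children's cut sets → 6 cut set(s).
Minimal cut sets: {Door operator is inoperative, Hoist motor is out, Main safety relay is down, Standby drive VFD failed}; {Door operator is inoperative, Hoist motor is out, Left encoder offline, Standby drive VFD failed}; {Emergency main contactor lost, Lower door operator 2 offline, Redundant brake coil stuck, South hoist motor 2 fails, Standby drive VFD 2 failed, Upper leveling sensor offline}; {Left door interlock lost, Lower door operator 2 offline, Redundant brake coil stuck, South hoist motor 2 fails, Standby drive VFD 2 failed, Upper leveling sensor offline}; {#3 governor switch is inoperative, Lower door operator 2 offline, Redundant brake coil stuck, South hoist motor 2 fails, Standby drive VFD 2 failed, Upper leveling sensor offline}; {North safety relay 2 is out}.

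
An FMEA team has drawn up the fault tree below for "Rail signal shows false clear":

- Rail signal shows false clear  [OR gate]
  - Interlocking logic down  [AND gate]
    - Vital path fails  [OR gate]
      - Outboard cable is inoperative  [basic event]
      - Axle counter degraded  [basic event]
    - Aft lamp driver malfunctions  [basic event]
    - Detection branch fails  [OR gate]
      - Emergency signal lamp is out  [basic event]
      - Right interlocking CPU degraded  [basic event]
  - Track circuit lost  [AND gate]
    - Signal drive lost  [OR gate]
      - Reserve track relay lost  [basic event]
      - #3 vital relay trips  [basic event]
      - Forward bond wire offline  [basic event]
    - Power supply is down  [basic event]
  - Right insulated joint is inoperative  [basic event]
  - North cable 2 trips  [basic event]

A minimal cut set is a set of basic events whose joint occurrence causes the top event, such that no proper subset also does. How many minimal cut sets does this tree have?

9

Vital path fails [OR]: union of children's cut sets → 2 cut set(s).
Detection branch fails [OR]: union of children's cut sets → 2 cut set(s).
Interlocking logic down [AND]: one cut set from each child combined → 2 × 1 × 2 = 4 cut set(s).
Signal drive lost [OR]: union of children's cut sets → 3 cut set(s).
Track circuit lost [AND]: one cut set from each child combined → 3 × 1 = 3 cut set(s).
Rail signal shows false clear [OR]: union of children's cut sets → 9 cut set(s).
Minimal cut sets: {Aft lamp driver malfunctions, Emergency signal lamp is out, Outboard cable is inoperative}; {Aft lamp driver malfunctions, Outboard cable is inoperative, Right interlocking CPU degraded}; {Aft lamp driver malfunctions, Axle counter degraded, Emergency signal lamp is out}; {Aft lamp driver malfunctions, Axle counter degraded, Right interlocking CPU degraded}; {Power supply is down, Reserve track relay lost}; {#3 vital relay trips, Power supply is down}; {Forward bond wire offline, Power supply is down}; {Right insulated joint is inoperative}; {North cable 2 trips}.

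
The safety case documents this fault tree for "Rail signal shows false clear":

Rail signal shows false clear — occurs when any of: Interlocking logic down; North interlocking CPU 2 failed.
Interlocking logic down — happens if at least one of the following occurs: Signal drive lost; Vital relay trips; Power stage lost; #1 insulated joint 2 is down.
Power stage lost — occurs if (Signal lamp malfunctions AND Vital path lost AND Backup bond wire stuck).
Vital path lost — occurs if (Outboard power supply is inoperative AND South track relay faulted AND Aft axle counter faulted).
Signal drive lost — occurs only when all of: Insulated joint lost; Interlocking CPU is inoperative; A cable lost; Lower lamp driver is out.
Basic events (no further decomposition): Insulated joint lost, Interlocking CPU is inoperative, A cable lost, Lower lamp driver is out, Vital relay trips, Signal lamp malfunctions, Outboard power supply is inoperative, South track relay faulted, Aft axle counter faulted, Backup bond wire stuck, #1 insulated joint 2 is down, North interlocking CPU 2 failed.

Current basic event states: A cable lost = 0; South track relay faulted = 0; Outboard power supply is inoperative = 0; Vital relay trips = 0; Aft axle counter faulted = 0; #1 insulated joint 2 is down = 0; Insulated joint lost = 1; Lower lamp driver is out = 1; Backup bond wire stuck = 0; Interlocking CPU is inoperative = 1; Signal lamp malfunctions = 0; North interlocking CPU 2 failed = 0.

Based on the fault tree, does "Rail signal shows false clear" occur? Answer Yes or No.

Signal drive lost [AND]: Insulated joint lost=occurs, Interlocking CPU is inoperative=occurs, A cable lost=not, Lower lamp driver is out=occurs → not all inputs occur → does not occur.
Vital path lost [AND]: Outboard power supply is inoperative=not, South track relay faulted=not, Aft axle counter faulted=not → not all inputs occur → does not occur.
Power stage lost [AND]: Signal lamp malfunctions=not, Vital path lost=not, Backup bond wire stuck=not → not all inputs occur → does not occur.
Interlocking logic down [OR]: Signal drive lost=not, Vital relay trips=not, Power stage lost=not, #1 insulated joint 2 is down=not → no input occurs → does not occur.
Rail signal shows false clear [OR]: Interlocking logic down=not, North interlocking CPU 2 failed=not → no input occurs → does not occur.

No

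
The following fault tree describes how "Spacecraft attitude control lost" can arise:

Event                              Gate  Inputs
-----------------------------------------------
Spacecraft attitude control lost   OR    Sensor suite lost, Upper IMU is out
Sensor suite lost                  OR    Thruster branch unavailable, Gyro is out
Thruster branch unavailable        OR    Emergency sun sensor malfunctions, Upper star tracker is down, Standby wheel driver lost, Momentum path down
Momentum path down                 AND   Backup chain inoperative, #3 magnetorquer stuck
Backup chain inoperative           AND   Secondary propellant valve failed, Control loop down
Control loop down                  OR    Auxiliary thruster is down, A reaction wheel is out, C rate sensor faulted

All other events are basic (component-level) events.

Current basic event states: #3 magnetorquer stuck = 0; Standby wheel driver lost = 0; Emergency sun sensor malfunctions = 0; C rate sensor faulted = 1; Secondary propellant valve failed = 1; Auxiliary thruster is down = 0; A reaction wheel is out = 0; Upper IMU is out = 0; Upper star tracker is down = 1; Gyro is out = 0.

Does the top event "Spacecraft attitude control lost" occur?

Control loop down [OR]: Auxiliary thruster is down=not, A reaction wheel is out=not, C rate sensor faulted=occurs → at least one input occurs → occurs.
Backup chain inoperative [AND]: Secondary propellant valve failed=occurs, Control loop down=occurs → all inputs occur → occurs.
Momentum path down [AND]: Backup chain inoperative=occurs, #3 magnetorquer stuck=not → not all inputs occur → does not occur.
Thruster branch unavailable [OR]: Emergency sun sensor malfunctions=not, Upper star tracker is down=occurs, Standby wheel driver lost=not, Momentum path down=not → at least one input occurs → occurs.
Sensor suite lost [OR]: Thruster branch unavailable=occurs, Gyro is out=not → at least one input occurs → occurs.
Spacecraft attitude control lost [OR]: Sensor suite lost=occurs, Upper IMU is out=not → at least one input occurs → occurs.

Yes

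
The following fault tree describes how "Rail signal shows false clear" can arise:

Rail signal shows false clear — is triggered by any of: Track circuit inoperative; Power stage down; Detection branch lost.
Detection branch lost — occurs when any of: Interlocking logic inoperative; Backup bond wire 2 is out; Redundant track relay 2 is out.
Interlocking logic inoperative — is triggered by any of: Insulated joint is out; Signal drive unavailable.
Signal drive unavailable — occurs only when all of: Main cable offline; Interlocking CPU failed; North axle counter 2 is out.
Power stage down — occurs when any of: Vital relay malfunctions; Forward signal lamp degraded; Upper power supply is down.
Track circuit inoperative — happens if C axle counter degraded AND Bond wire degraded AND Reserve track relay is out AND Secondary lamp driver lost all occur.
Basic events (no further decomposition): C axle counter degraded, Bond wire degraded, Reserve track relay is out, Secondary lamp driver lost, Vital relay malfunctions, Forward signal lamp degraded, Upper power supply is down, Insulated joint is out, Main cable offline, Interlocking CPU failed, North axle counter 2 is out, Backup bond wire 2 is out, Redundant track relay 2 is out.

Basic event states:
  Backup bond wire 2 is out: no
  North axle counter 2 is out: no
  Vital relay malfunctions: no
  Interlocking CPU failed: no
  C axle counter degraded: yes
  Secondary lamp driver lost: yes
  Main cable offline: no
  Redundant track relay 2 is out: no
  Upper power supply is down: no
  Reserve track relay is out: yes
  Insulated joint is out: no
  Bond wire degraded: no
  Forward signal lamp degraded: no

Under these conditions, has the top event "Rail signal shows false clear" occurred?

Track circuit inoperative [AND]: C axle counter degraded=occurs, Bond wire degraded=not, Reserve track relay is out=occurs, Secondary lamp driver lost=occurs → not all inputs occur → does not occur.
Power stage down [OR]: Vital relay malfunctions=not, Forward signal lamp degraded=not, Upper power supply is down=not → no input occurs → does not occur.
Signal drive unavailable [AND]: Main cable offline=not, Interlocking CPU failed=not, North axle counter 2 is out=not → not all inputs occur → does not occur.
Interlocking logic inoperative [OR]: Insulated joint is out=not, Signal drive unavailable=not → no input occurs → does not occur.
Detection branch lost [OR]: Interlocking logic inoperative=not, Backup bond wire 2 is out=not, Redundant track relay 2 is out=not → no input occurs → does not occur.
Rail signal shows false clear [OR]: Track circuit inoperative=not, Power stage down=not, Detection branch lost=not → no input occurs → does not occur.

No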